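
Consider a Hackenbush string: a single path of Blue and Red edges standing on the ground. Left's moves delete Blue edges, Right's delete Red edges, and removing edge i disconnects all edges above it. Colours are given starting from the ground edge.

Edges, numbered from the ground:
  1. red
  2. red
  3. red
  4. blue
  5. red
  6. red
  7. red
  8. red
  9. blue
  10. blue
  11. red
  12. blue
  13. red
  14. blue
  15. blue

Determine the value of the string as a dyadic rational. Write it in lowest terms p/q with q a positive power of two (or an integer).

-12073/4096

Build value(s[:k]) for k = 1..15, string s = red red red blue red red red red blue blue red blue red blue blue.
1 of 15 · r · max L −∞ · min R 0 = -1
2 of 15 · rr · max L −∞ · min R -1 = -2
3 of 15 · rrr · max L −∞ · min R -2 = -3
4 of 15 · rrrb · max L -3 · min R -2 = -5/2
5 of 15 · rrrbr · max L -3 · min R -5/2 = -11/4
6 of 15 · rrrbrr · max L -3 · min R -11/4 = -23/8
7 of 15 · rrrbrrr · max L -3 · min R -23/8 = -47/16
8 of 15 · rrrbrrrr · max L -3 · min R -47/16 = -95/32
9 of 15 · rrrbrrrrb · max L -95/32 · min R -47/16 = -189/64
10 of 15 · rrrbrrrrbb · max L -189/64 · min R -47/16 = -377/128
11 of 15 · rrrbrrrrbbr · max L -189/64 · min R -377/128 = -755/256
12 of 15 · rrrbrrrrbbrb · max L -755/256 · min R -377/128 = -1509/512
13 of 15 · rrrbrrrrbbrbr · max L -755/256 · min R -1509/512 = -3019/1024
14 of 15 · rrrbrrrrbbrbrb · max L -3019/1024 · min R -1509/512 = -6037/2048
15 of 15 · rrrbrrrrbbrbrbb · max L -6037/2048 · min R -1509/512 = -12073/4096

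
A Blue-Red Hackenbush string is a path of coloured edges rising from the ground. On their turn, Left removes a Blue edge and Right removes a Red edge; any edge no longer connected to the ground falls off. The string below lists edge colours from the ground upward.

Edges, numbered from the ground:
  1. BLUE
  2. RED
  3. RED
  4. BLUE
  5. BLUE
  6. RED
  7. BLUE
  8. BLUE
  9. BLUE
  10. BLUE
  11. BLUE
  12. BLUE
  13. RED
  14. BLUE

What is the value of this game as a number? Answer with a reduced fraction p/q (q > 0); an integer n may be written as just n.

3579/8192

val(B) = { 0 | (no moves) } -> 1
val(BR) = { 0 | 1 } -> 1/2
val(BRR) = { 0 | 1/2 1 } -> 1/4
val(BRRB) = { 0 1/4 | 1/2 1 } -> 3/8
val(BRRBB) = { 0 1/4 3/8 | 1/2 1 } -> 7/16
val(BRRBBR) = { 0 1/4 3/8 | 7/16 1/2 1 } -> 13/32
val(BRRBBRB) = { 0 1/4 3/8 13/32 | 7/16 1/2 1 } -> 27/64
val(BRRBBRBB) = { 0 1/4 3/8 13/32 27/64 | 7/16 1/2 1 } -> 55/128
val(BRRBBRBBB) = { 0 1/4 3/8 13/32 27/64 55/128 | 7/16 1/2 1 } -> 111/256
val(BRRBBRBBBB) = { 0 1/4 3/8 13/32 27/64 55/128 111/256 | 7/16 1/2 1 } -> 223/512
val(BRRBBRBBBBB) = { 0 1/4 3/8 13/32 27/64 55/128 111/256 223/512 | 7/16 1/2 1 } -> 447/1024
val(BRRBBRBBBBBB) = { 0 1/4 3/8 13/32 27/64 55/128 111/256 223/512 447/1024 | 7/16 1/2 1 } -> 895/2048
val(BRRBBRBBBBBBR) = { 0 1/4 3/8 13/32 27/64 55/128 111/256 223/512 447/1024 | 895/2048 7/16 1/2 1 } -> 1789/4096
val(BRRBBRBBBBBBRB) = { 0 1/4 3/8 13/32 27/64 55/128 111/256 223/512 447/1024 1789/4096 | 895/2048 7/16 1/2 1 } -> 3579/8192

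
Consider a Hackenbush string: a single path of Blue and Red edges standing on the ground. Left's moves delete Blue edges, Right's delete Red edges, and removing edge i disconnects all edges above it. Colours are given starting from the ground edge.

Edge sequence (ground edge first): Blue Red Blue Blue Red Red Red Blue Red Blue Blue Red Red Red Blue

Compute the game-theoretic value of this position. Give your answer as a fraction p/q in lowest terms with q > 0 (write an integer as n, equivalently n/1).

Recurse on prefixes of the 15-edge string Blue Red Blue Blue Red Red Red Blue Red Blue Blue Red Red Red Blue:
value(B) = { 0 | — } — 1
value(BR) = { 0 | 1 } — 1/2
value(BRB) = { 0,1/2 | 1 } — 3/4
value(BRBB) = { 0,1/2,3/4 | 1 } — 7/8
value(BRBBR) = { 0,1/2,3/4 | 7/8,1 } — 13/16
value(BRBBRR) = { 0,1/2,3/4 | 13/16,7/8,1 } — 25/32
value(BRBBRRR) = { 0,1/2,3/4 | 25/32,13/16,7/8,1 } — 49/64
value(BRBBRRRB) = { 0,1/2,3/4,49/64 | 25/32,13/16,7/8,1 } — 99/128
value(BRBBRRRBR) = { 0,1/2,3/4,49/64 | 99/128,25/32,13/16,7/8,1 } — 197/256
value(BRBBRRRBRB) = { 0,1/2,3/4,49/64,197/256 | 99/128,25/32,13/16,7/8,1 } — 395/512
value(BRBBRRRBRBB) = { 0,1/2,3/4,49/64,197/256,395/512 | 99/128,25/32,13/16,7/8,1 } — 791/1024
value(BRBBRRRBRBBR) = { 0,1/2,3/4,49/64,197/256,395/512 | 791/1024,99/128,25/32,13/16,7/8,1 } — 1581/2048
value(BRBBRRRBRBBRR) = { 0,1/2,3/4,49/64,197/256,395/512 | 1581/2048,791/1024,99/128,25/32,13/16,7/8,1 } — 3161/4096
value(BRBBRRRBRBBRRR) = { 0,1/2,3/4,49/64,197/256,395/512 | 3161/4096,1581/2048,791/1024,99/128,25/32,13/16,7/8,1 } — 6321/8192
value(BRBBRRRBRBBRRRB) = { 0,1/2,3/4,49/64,197/256,395/512,6321/8192 | 3161/4096,1581/2048,791/1024,99/128,25/32,13/16,7/8,1 } — 12643/16384

12643/16384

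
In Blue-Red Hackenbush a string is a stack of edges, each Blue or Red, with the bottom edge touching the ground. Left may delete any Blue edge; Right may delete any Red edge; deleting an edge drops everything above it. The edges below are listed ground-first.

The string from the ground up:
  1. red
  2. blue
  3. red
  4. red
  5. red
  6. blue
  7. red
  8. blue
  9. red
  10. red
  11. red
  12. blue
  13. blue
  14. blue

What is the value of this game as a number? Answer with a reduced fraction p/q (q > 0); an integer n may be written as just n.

-7537/8192

1 of 14 · r · max L −∞ · min R 0 ⇒ -1
2 of 14 · rb · max L -1 · min R 0 ⇒ -1/2
3 of 14 · rbr · max L -1 · min R -1/2 ⇒ -3/4
4 of 14 · rbrr · max L -1 · min R -3/4 ⇒ -7/8
5 of 14 · rbrrr · max L -1 · min R -7/8 ⇒ -15/16
6 of 14 · rbrrrb · max L -15/16 · min R -7/8 ⇒ -29/32
7 of 14 · rbrrrbr · max L -15/16 · min R -29/32 ⇒ -59/64
8 of 14 · rbrrrbrb · max L -59/64 · min R -29/32 ⇒ -117/128
9 of 14 · rbrrrbrbr · max L -59/64 · min R -117/128 ⇒ -235/256
10 of 14 · rbrrrbrbrr · max L -59/64 · min R -235/256 ⇒ -471/512
11 of 14 · rbrrrbrbrrr · max L -59/64 · min R -471/512 ⇒ -943/1024
12 of 14 · rbrrrbrbrrrb · max L -943/1024 · min R -471/512 ⇒ -1885/2048
13 of 14 · rbrrrbrbrrrbb · max L -1885/2048 · min R -471/512 ⇒ -3769/4096
14 of 14 · rbrrrbrbrrrbbb · max L -3769/4096 · min R -471/512 ⇒ -7537/8192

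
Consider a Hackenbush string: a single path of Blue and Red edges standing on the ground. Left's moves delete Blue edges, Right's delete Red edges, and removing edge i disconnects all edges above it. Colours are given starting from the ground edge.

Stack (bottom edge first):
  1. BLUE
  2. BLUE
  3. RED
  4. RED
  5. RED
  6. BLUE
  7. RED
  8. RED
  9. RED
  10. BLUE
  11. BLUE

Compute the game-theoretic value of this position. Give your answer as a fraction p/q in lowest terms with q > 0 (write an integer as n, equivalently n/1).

Prefix values for BLUE BLUE RED RED RED BLUE RED RED RED BLUE BLUE via {L|R} + simplicity:
step 1: add BLUE to get B; options L={ 0 } R={  } so 1
step 2: add BLUE to get BB; options L={ 0; 1 } R={  } so 2
step 3: add RED to get BBR; options L={ 0; 1 } R={ 2 } so 3/2
step 4: add RED to get BBRR; options L={ 0; 1 } R={ 3/2; 2 } so 5/4
step 5: add RED to get BBRRR; options L={ 0; 1 } R={ 5/4; 3/2; 2 } so 9/8
step 6: add BLUE to get BBRRRB; options L={ 0; 1; 9/8 } R={ 5/4; 3/2; 2 } so 19/16
step 7: add RED to get BBRRRBR; options L={ 0; 1; 9/8 } R={ 19/16; 5/4; 3/2; 2 } so 37/32
step 8: add RED to get BBRRRBRR; options L={ 0; 1; 9/8 } R={ 37/32; 19/16; 5/4; 3/2; 2 } so 73/64
step 9: add RED to get BBRRRBRRR; options L={ 0; 1; 9/8 } R={ 73/64; 37/32; 19/16; 5/4; 3/2; 2 } so 145/128
step 10: add BLUE to get BBRRRBRRRB; options L={ 0; 1; 9/8; 145/128 } R={ 73/64; 37/32; 19/16; 5/4; 3/2; 2 } so 291/256
step 11: add BLUE to get BBRRRBRRRBB; options L={ 0; 1; 9/8; 145/128; 291/256 } R={ 73/64; 37/32; 19/16; 5/4; 3/2; 2 } so 583/512

583/512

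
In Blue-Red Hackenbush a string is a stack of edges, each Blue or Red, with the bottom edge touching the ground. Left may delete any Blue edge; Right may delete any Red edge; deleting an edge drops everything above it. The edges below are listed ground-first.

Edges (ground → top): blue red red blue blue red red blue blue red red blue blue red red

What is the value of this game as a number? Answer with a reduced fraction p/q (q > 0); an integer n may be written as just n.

6553/16384

step 1: add blue to get b; options L={ 0 } R={ · } = 1
step 2: add red to get br; options L={ 0 } R={ 1 } = 1/2
step 3: add red to get brr; options L={ 0 } R={ 1/2 1 } = 1/4
step 4: add blue to get brrb; options L={ 0 1/4 } R={ 1/2 1 } = 3/8
step 5: add blue to get brrbb; options L={ 0 1/4 3/8 } R={ 1/2 1 } = 7/16
step 6: add red to get brrbbr; options L={ 0 1/4 3/8 } R={ 7/16 1/2 1 } = 13/32
step 7: add red to get brrbbrr; options L={ 0 1/4 3/8 } R={ 13/32 7/16 1/2 1 } = 25/64
step 8: add blue to get brrbbrrb; options L={ 0 1/4 3/8 25/64 } R={ 13/32 7/16 1/2 1 } = 51/128
step 9: add blue to get brrbbrrbb; options L={ 0 1/4 3/8 25/64 51/128 } R={ 13/32 7/16 1/2 1 } = 103/256
step 10: add red to get brrbbrrbbr; options L={ 0 1/4 3/8 25/64 51/128 } R={ 103/256 13/32 7/16 1/2 1 } = 205/512
step 11: add red to get brrbbrrbbrr; options L={ 0 1/4 3/8 25/64 51/128 } R={ 205/512 103/256 13/32 7/16 1/2 1 } = 409/1024
step 12: add blue to get brrbbrrbbrrb; options L={ 0 1/4 3/8 25/64 51/128 409/1024 } R={ 205/512 103/256 13/32 7/16 1/2 1 } = 819/2048
step 13: add blue to get brrbbrrbbrrbb; options L={ 0 1/4 3/8 25/64 51/128 409/1024 819/2048 } R={ 205/512 103/256 13/32 7/16 1/2 1 } = 1639/4096
step 14: add red to get brrbbrrbbrrbbr; options L={ 0 1/4 3/8 25/64 51/128 409/1024 819/2048 } R={ 1639/4096 205/512 103/256 13/32 7/16 1/2 1 } = 3277/8192
step 15: add red to get brrbbrrbbrrbbrr; options L={ 0 1/4 3/8 25/64 51/128 409/1024 819/2048 } R={ 3277/8192 1639/4096 205/512 103/256 13/32 7/16 1/2 1 } = 6553/16384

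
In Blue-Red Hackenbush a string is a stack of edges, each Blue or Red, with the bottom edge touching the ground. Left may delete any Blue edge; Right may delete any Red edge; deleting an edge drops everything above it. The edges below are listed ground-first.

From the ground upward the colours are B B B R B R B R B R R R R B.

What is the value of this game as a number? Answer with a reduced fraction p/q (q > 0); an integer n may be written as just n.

g_1 [B]  L=[0]  R=[·]  so 1
g_2 [BB]  L=[0 1]  R=[·]  so 2
g_3 [BBB]  L=[0 1 2]  R=[·]  so 3
g_4 [BBBR]  L=[0 1 2]  R=[3]  so 5/2
g_5 [BBBRB]  L=[0 1 2 5/2]  R=[3]  so 11/4
g_6 [BBBRBR]  L=[0 1 2 5/2]  R=[11/4 3]  so 21/8
g_7 [BBBRBRB]  L=[0 1 2 5/2 21/8]  R=[11/4 3]  so 43/16
g_8 [BBBRBRBR]  L=[0 1 2 5/2 21/8]  R=[43/16 11/4 3]  so 85/32
g_9 [BBBRBRBRB]  L=[0 1 2 5/2 21/8 85/32]  R=[43/16 11/4 3]  so 171/64
g_10 [BBBRBRBRBR]  L=[0 1 2 5/2 21/8 85/32]  R=[171/64 43/16 11/4 3]  so 341/128
g_11 [BBBRBRBRBRR]  L=[0 1 2 5/2 21/8 85/32]  R=[341/128 171/64 43/16 11/4 3]  so 681/256
g_12 [BBBRBRBRBRRR]  L=[0 1 2 5/2 21/8 85/32]  R=[681/256 341/128 171/64 43/16 11/4 3]  so 1361/512
g_13 [BBBRBRBRBRRRR]  L=[0 1 2 5/2 21/8 85/32]  R=[1361/512 681/256 341/128 171/64 43/16 11/4 3]  so 2721/1024
g_14 [BBBRBRBRBRRRRB]  L=[0 1 2 5/2 21/8 85/32 2721/1024]  R=[1361/512 681/256 341/128 171/64 43/16 11/4 3]  so 5443/2048

5443/2048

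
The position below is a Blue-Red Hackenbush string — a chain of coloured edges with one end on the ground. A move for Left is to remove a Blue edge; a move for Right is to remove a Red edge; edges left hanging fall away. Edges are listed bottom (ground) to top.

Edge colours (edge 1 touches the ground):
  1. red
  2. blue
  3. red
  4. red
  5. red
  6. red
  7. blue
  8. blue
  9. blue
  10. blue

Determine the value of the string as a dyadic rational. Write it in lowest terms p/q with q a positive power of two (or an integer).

-481/512

Prefix values for red blue red red red red blue blue blue blue via {L|R} + simplicity:
step 1: add red to get r; options L={ (no moves) } R={ 0 } => -1
step 2: add blue to get rb; options L={ -1 } R={ 0 } => -1/2
step 3: add red to get rbr; options L={ -1 } R={ -1/2,0 } => -3/4
step 4: add red to get rbrr; options L={ -1 } R={ -3/4,-1/2,0 } => -7/8
step 5: add red to get rbrrr; options L={ -1 } R={ -7/8,-3/4,-1/2,0 } => -15/16
step 6: add red to get rbrrrr; options L={ -1 } R={ -15/16,-7/8,-3/4,-1/2,0 } => -31/32
step 7: add blue to get rbrrrrb; options L={ -1,-31/32 } R={ -15/16,-7/8,-3/4,-1/2,0 } => -61/64
step 8: add blue to get rbrrrrbb; options L={ -1,-31/32,-61/64 } R={ -15/16,-7/8,-3/4,-1/2,0 } => -121/128
step 9: add blue to get rbrrrrbbb; options L={ -1,-31/32,-61/64,-121/128 } R={ -15/16,-7/8,-3/4,-1/2,0 } => -241/256
step 10: add blue to get rbrrrrbbbb; options L={ -1,-31/32,-61/64,-121/128,-241/256 } R={ -15/16,-7/8,-3/4,-1/2,0 } => -481/512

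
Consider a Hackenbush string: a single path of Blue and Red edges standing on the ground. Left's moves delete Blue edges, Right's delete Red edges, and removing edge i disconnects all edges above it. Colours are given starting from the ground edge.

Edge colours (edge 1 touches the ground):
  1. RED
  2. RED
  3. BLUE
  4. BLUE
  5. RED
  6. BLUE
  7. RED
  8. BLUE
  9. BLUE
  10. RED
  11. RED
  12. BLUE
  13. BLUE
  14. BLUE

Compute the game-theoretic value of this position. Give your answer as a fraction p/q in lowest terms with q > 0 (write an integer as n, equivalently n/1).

Prefix values for RED RED BLUE BLUE RED BLUE RED BLUE BLUE RED RED BLUE BLUE BLUE via {L|R} + simplicity:
R: Left {  }, Right { 0 } → simplest -1
RR: Left {  }, Right { -1, 0 } → simplest -2
RRB: Left { -2 }, Right { -1, 0 } → simplest -3/2
RRBB: Left { -2, -3/2 }, Right { -1, 0 } → simplest -5/4
RRBBR: Left { -2, -3/2 }, Right { -5/4, -1, 0 } → simplest -11/8
RRBBRB: Left { -2, -3/2, -11/8 }, Right { -5/4, -1, 0 } → simplest -21/16
RRBBRBR: Left { -2, -3/2, -11/8 }, Right { -21/16, -5/4, -1, 0 } → simplest -43/32
RRBBRBRB: Left { -2, -3/2, -11/8, -43/32 }, Right { -21/16, -5/4, -1, 0 } → simplest -85/64
RRBBRBRBB: Left { -2, -3/2, -11/8, -43/32, -85/64 }, Right { -21/16, -5/4, -1, 0 } → simplest -169/128
RRBBRBRBBR: Left { -2, -3/2, -11/8, -43/32, -85/64 }, Right { -169/128, -21/16, -5/4, -1, 0 } → simplest -339/256
RRBBRBRBBRR: Left { -2, -3/2, -11/8, -43/32, -85/64 }, Right { -339/256, -169/128, -21/16, -5/4, -1, 0 } → simplest -679/512
RRBBRBRBBRRB: Left { -2, -3/2, -11/8, -43/32, -85/64, -679/512 }, Right { -339/256, -169/128, -21/16, -5/4, -1, 0 } → simplest -1357/1024
RRBBRBRBBRRBB: Left { -2, -3/2, -11/8, -43/32, -85/64, -679/512, -1357/1024 }, Right { -339/256, -169/128, -21/16, -5/4, -1, 0 } → simplest -2713/2048
RRBBRBRBBRRBBB: Left { -2, -3/2, -11/8, -43/32, -85/64, -679/512, -1357/1024, -2713/2048 }, Right { -339/256, -169/128, -21/16, -5/4, -1, 0 } → simplest -5425/4096

-5425/4096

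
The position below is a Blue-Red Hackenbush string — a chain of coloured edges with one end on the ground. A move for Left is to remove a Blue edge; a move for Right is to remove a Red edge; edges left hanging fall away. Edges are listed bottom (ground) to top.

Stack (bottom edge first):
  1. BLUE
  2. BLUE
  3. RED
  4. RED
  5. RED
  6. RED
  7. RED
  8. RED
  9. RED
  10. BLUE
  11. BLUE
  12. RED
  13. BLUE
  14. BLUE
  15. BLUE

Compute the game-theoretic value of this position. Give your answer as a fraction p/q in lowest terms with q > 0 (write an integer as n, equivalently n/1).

8303/8192

Recurse on prefixes of the 15-edge string BLUE BLUE RED RED RED RED RED RED RED BLUE BLUE RED BLUE BLUE BLUE:
step 1: add BLUE to get B; options L={ 0 } R={ none } => 1
step 2: add BLUE to get BB; options L={ 0,1 } R={ none } => 2
step 3: add RED to get BBR; options L={ 0,1 } R={ 2 } => 3/2
step 4: add RED to get BBRR; options L={ 0,1 } R={ 3/2,2 } => 5/4
step 5: add RED to get BBRRR; options L={ 0,1 } R={ 5/4,3/2,2 } => 9/8
step 6: add RED to get BBRRRR; options L={ 0,1 } R={ 9/8,5/4,3/2,2 } => 17/16
step 7: add RED to get BBRRRRR; options L={ 0,1 } R={ 17/16,9/8,5/4,3/2,2 } => 33/32
step 8: add RED to get BBRRRRRR; options L={ 0,1 } R={ 33/32,17/16,9/8,5/4,3/2,2 } => 65/64
step 9: add RED to get BBRRRRRRR; options L={ 0,1 } R={ 65/64,33/32,17/16,9/8,5/4,3/2,2 } => 129/128
step 10: add BLUE to get BBRRRRRRRB; options L={ 0,1,129/128 } R={ 65/64,33/32,17/16,9/8,5/4,3/2,2 } => 259/256
step 11: add BLUE to get BBRRRRRRRBB; options L={ 0,1,129/128,259/256 } R={ 65/64,33/32,17/16,9/8,5/4,3/2,2 } => 519/512
step 12: add RED to get BBRRRRRRRBBR; options L={ 0,1,129/128,259/256 } R={ 519/512,65/64,33/32,17/16,9/8,5/4,3/2,2 } => 1037/1024
step 13: add BLUE to get BBRRRRRRRBBRB; options L={ 0,1,129/128,259/256,1037/1024 } R={ 519/512,65/64,33/32,17/16,9/8,5/4,3/2,2 } => 2075/2048
step 14: add BLUE to get BBRRRRRRRBBRBB; options L={ 0,1,129/128,259/256,1037/1024,2075/2048 } R={ 519/512,65/64,33/32,17/16,9/8,5/4,3/2,2 } => 4151/4096
step 15: add BLUE to get BBRRRRRRRBBRBBB; options L={ 0,1,129/128,259/256,1037/1024,2075/2048,4151/4096 } R={ 519/512,65/64,33/32,17/16,9/8,5/4,3/2,2 } => 8303/8192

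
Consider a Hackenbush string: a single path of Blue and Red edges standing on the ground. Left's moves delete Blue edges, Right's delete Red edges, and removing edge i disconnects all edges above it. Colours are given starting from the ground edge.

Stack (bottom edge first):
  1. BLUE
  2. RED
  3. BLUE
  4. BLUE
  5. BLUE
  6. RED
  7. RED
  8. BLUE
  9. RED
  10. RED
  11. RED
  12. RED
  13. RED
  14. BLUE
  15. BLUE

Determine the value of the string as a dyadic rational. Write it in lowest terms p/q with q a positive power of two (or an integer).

Prefix values for BLUE RED BLUE BLUE BLUE RED RED BLUE RED RED RED RED RED BLUE BLUE via {L|R} + simplicity:
val_1 [B]  L=[0]  R=[none]  -> 1
val_2 [BR]  L=[0]  R=[1]  -> 1/2
val_3 [BRB]  L=[0; 1/2]  R=[1]  -> 3/4
val_4 [BRBB]  L=[0; 1/2; 3/4]  R=[1]  -> 7/8
val_5 [BRBBB]  L=[0; 1/2; 3/4; 7/8]  R=[1]  -> 15/16
val_6 [BRBBBR]  L=[0; 1/2; 3/4; 7/8]  R=[15/16; 1]  -> 29/32
val_7 [BRBBBRR]  L=[0; 1/2; 3/4; 7/8]  R=[29/32; 15/16; 1]  -> 57/64
val_8 [BRBBBRRB]  L=[0; 1/2; 3/4; 7/8; 57/64]  R=[29/32; 15/16; 1]  -> 115/128
val_9 [BRBBBRRBR]  L=[0; 1/2; 3/4; 7/8; 57/64]  R=[115/128; 29/32; 15/16; 1]  -> 229/256
val_10 [BRBBBRRBRR]  L=[0; 1/2; 3/4; 7/8; 57/64]  R=[229/256; 115/128; 29/32; 15/16; 1]  -> 457/512
val_11 [BRBBBRRBRRR]  L=[0; 1/2; 3/4; 7/8; 57/64]  R=[457/512; 229/256; 115/128; 29/32; 15/16; 1]  -> 913/1024
val_12 [BRBBBRRBRRRR]  L=[0; 1/2; 3/4; 7/8; 57/64]  R=[913/1024; 457/512; 229/256; 115/128; 29/32; 15/16; 1]  -> 1825/2048
val_13 [BRBBBRRBRRRRR]  L=[0; 1/2; 3/4; 7/8; 57/64]  R=[1825/2048; 913/1024; 457/512; 229/256; 115/128; 29/32; 15/16; 1]  -> 3649/4096
val_14 [BRBBBRRBRRRRRB]  L=[0; 1/2; 3/4; 7/8; 57/64; 3649/4096]  R=[1825/2048; 913/1024; 457/512; 229/256; 115/128; 29/32; 15/16; 1]  -> 7299/8192
val_15 [BRBBBRRBRRRRRBB]  L=[0; 1/2; 3/4; 7/8; 57/64; 3649/4096; 7299/8192]  R=[1825/2048; 913/1024; 457/512; 229/256; 115/128; 29/32; 15/16; 1]  -> 14599/16384

14599/16384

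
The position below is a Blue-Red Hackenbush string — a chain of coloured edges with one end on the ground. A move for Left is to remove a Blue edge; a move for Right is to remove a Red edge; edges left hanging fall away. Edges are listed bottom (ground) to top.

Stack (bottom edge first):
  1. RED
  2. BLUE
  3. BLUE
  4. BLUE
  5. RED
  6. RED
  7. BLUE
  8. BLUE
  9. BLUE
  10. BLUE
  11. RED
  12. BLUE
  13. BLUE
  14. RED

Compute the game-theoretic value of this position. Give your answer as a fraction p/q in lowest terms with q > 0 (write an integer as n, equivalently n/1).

edge 1 of 14 (RED): {  | 0 } ⇒ -1
edge 2 of 14 (BLUE): { -1 | 0 } ⇒ -1/2
edge 3 of 14 (BLUE): { -1,-1/2 | 0 } ⇒ -1/4
edge 4 of 14 (BLUE): { -1,-1/2,-1/4 | 0 } ⇒ -1/8
edge 5 of 14 (RED): { -1,-1/2,-1/4 | -1/8,0 } ⇒ -3/16
edge 6 of 14 (RED): { -1,-1/2,-1/4 | -3/16,-1/8,0 } ⇒ -7/32
edge 7 of 14 (BLUE): { -1,-1/2,-1/4,-7/32 | -3/16,-1/8,0 } ⇒ -13/64
edge 8 of 14 (BLUE): { -1,-1/2,-1/4,-7/32,-13/64 | -3/16,-1/8,0 } ⇒ -25/128
edge 9 of 14 (BLUE): { -1,-1/2,-1/4,-7/32,-13/64,-25/128 | -3/16,-1/8,0 } ⇒ -49/256
edge 10 of 14 (BLUE): { -1,-1/2,-1/4,-7/32,-13/64,-25/128,-49/256 | -3/16,-1/8,0 } ⇒ -97/512
edge 11 of 14 (RED): { -1,-1/2,-1/4,-7/32,-13/64,-25/128,-49/256 | -97/512,-3/16,-1/8,0 } ⇒ -195/1024
edge 12 of 14 (BLUE): { -1,-1/2,-1/4,-7/32,-13/64,-25/128,-49/256,-195/1024 | -97/512,-3/16,-1/8,0 } ⇒ -389/2048
edge 13 of 14 (BLUE): { -1,-1/2,-1/4,-7/32,-13/64,-25/128,-49/256,-195/1024,-389/2048 | -97/512,-3/16,-1/8,0 } ⇒ -777/4096
edge 14 of 14 (RED): { -1,-1/2,-1/4,-7/32,-13/64,-25/128,-49/256,-195/1024,-389/2048 | -777/4096,-97/512,-3/16,-1/8,0 } ⇒ -1555/8192

-1555/8192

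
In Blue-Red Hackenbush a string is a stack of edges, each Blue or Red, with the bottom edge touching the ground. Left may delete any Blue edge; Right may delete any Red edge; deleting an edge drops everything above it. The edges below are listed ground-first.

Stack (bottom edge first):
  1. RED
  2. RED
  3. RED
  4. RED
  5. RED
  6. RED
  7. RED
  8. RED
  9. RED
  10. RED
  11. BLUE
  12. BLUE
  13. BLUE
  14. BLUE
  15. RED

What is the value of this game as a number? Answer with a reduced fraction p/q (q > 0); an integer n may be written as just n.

Prefix values for RED RED RED RED RED RED RED RED RED RED BLUE BLUE BLUE BLUE RED via {L|R} + simplicity:
1 of 15 · R · max L −∞ · min R 0 -> -1
2 of 15 · RR · max L −∞ · min R -1 -> -2
3 of 15 · RRR · max L −∞ · min R -2 -> -3
4 of 15 · RRRR · max L −∞ · min R -3 -> -4
5 of 15 · RRRRR · max L −∞ · min R -4 -> -5
6 of 15 · RRRRRR · max L −∞ · min R -5 -> -6
7 of 15 · RRRRRRR · max L −∞ · min R -6 -> -7
8 of 15 · RRRRRRRR · max L −∞ · min R -7 -> -8
9 of 15 · RRRRRRRRR · max L −∞ · min R -8 -> -9
10 of 15 · RRRRRRRRRR · max L −∞ · min R -9 -> -10
11 of 15 · RRRRRRRRRRB · max L -10 · min R -9 -> -19/2
12 of 15 · RRRRRRRRRRBB · max L -19/2 · min R -9 -> -37/4
13 of 15 · RRRRRRRRRRBBB · max L -37/4 · min R -9 -> -73/8
14 of 15 · RRRRRRRRRRBBBB · max L -73/8 · min R -9 -> -145/16
15 of 15 · RRRRRRRRRRBBBBR · max L -73/8 · min R -145/16 -> -291/32

-291/32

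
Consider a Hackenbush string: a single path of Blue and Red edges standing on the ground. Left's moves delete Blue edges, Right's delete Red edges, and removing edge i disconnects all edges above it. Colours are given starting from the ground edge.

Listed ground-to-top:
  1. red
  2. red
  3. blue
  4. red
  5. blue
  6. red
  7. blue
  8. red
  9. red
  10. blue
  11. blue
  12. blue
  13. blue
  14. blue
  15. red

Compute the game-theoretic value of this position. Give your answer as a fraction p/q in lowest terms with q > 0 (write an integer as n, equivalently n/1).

Recurse on prefixes of the 15-edge string red red blue red blue red blue red red blue blue blue blue blue red:
step 1: add red to get r; options L={ ∅ } R={ 0 } → -1
step 2: add red to get rr; options L={ ∅ } R={ -1, 0 } → -2
step 3: add blue to get rrb; options L={ -2 } R={ -1, 0 } → -3/2
step 4: add red to get rrbr; options L={ -2 } R={ -3/2, -1, 0 } → -7/4
step 5: add blue to get rrbrb; options L={ -2, -7/4 } R={ -3/2, -1, 0 } → -13/8
step 6: add red to get rrbrbr; options L={ -2, -7/4 } R={ -13/8, -3/2, -1, 0 } → -27/16
step 7: add blue to get rrbrbrb; options L={ -2, -7/4, -27/16 } R={ -13/8, -3/2, -1, 0 } → -53/32
step 8: add red to get rrbrbrbr; options L={ -2, -7/4, -27/16 } R={ -53/32, -13/8, -3/2, -1, 0 } → -107/64
step 9: add red to get rrbrbrbrr; options L={ -2, -7/4, -27/16 } R={ -107/64, -53/32, -13/8, -3/2, -1, 0 } → -215/128
step 10: add blue to get rrbrbrbrrb; options L={ -2, -7/4, -27/16, -215/128 } R={ -107/64, -53/32, -13/8, -3/2, -1, 0 } → -429/256
step 11: add blue to get rrbrbrbrrbb; options L={ -2, -7/4, -27/16, -215/128, -429/256 } R={ -107/64, -53/32, -13/8, -3/2, -1, 0 } → -857/512
step 12: add blue to get rrbrbrbrrbbb; options L={ -2, -7/4, -27/16, -215/128, -429/256, -857/512 } R={ -107/64, -53/32, -13/8, -3/2, -1, 0 } → -1713/1024
step 13: add blue to get rrbrbrbrrbbbb; options L={ -2, -7/4, -27/16, -215/128, -429/256, -857/512, -1713/1024 } R={ -107/64, -53/32, -13/8, -3/2, -1, 0 } → -3425/2048
step 14: add blue to get rrbrbrbrrbbbbb; options L={ -2, -7/4, -27/16, -215/128, -429/256, -857/512, -1713/1024, -3425/2048 } R={ -107/64, -53/32, -13/8, -3/2, -1, 0 } → -6849/4096
step 15: add red to get rrbrbrbrrbbbbbr; options L={ -2, -7/4, -27/16, -215/128, -429/256, -857/512, -1713/1024, -3425/2048 } R={ -6849/4096, -107/64, -53/32, -13/8, -3/2, -1, 0 } → -13699/8192

-13699/8192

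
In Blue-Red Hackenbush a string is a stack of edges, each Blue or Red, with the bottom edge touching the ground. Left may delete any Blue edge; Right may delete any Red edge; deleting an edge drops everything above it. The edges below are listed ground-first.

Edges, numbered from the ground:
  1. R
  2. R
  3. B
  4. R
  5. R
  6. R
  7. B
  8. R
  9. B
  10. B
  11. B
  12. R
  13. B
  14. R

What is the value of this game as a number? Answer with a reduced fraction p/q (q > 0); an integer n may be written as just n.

-7819/4096

R: Left { none }, Right { 0 } => simplest -1
RR: Left { none }, Right { -1 0 } => simplest -2
RRB: Left { -2 }, Right { -1 0 } => simplest -3/2
RRBR: Left { -2 }, Right { -3/2 -1 0 } => simplest -7/4
RRBRR: Left { -2 }, Right { -7/4 -3/2 -1 0 } => simplest -15/8
RRBRRR: Left { -2 }, Right { -15/8 -7/4 -3/2 -1 0 } => simplest -31/16
RRBRRRB: Left { -2 -31/16 }, Right { -15/8 -7/4 -3/2 -1 0 } => simplest -61/32
RRBRRRBR: Left { -2 -31/16 }, Right { -61/32 -15/8 -7/4 -3/2 -1 0 } => simplest -123/64
RRBRRRBRB: Left { -2 -31/16 -123/64 }, Right { -61/32 -15/8 -7/4 -3/2 -1 0 } => simplest -245/128
RRBRRRBRBB: Left { -2 -31/16 -123/64 -245/128 }, Right { -61/32 -15/8 -7/4 -3/2 -1 0 } => simplest -489/256
RRBRRRBRBBB: Left { -2 -31/16 -123/64 -245/128 -489/256 }, Right { -61/32 -15/8 -7/4 -3/2 -1 0 } => simplest -977/512
RRBRRRBRBBBR: Left { -2 -31/16 -123/64 -245/128 -489/256 }, Right { -977/512 -61/32 -15/8 -7/4 -3/2 -1 0 } => simplest -1955/1024
RRBRRRBRBBBRB: Left { -2 -31/16 -123/64 -245/128 -489/256 -1955/1024 }, Right { -977/512 -61/32 -15/8 -7/4 -3/2 -1 0 } => simplest -3909/2048
RRBRRRBRBBBRBR: Left { -2 -31/16 -123/64 -245/128 -489/256 -1955/1024 }, Right { -3909/2048 -977/512 -61/32 -15/8 -7/4 -3/2 -1 0 } => simplest -7819/4096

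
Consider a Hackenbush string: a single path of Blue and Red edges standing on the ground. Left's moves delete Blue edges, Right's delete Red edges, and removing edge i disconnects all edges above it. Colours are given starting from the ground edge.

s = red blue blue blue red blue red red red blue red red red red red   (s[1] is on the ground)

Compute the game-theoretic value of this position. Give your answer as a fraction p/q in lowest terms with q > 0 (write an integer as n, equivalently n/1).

val(r) = { (no moves) | 0 } gives -1
val(rb) = { -1 | 0 } gives -1/2
val(rbb) = { -1 -1/2 | 0 } gives -1/4
val(rbbb) = { -1 -1/2 -1/4 | 0 } gives -1/8
val(rbbbr) = { -1 -1/2 -1/4 | -1/8 0 } gives -3/16
val(rbbbrb) = { -1 -1/2 -1/4 -3/16 | -1/8 0 } gives -5/32
val(rbbbrbr) = { -1 -1/2 -1/4 -3/16 | -5/32 -1/8 0 } gives -11/64
val(rbbbrbrr) = { -1 -1/2 -1/4 -3/16 | -11/64 -5/32 -1/8 0 } gives -23/128
val(rbbbrbrrr) = { -1 -1/2 -1/4 -3/16 | -23/128 -11/64 -5/32 -1/8 0 } gives -47/256
val(rbbbrbrrrb) = { -1 -1/2 -1/4 -3/16 -47/256 | -23/128 -11/64 -5/32 -1/8 0 } gives -93/512
val(rbbbrbrrrbr) = { -1 -1/2 -1/4 -3/16 -47/256 | -93/512 -23/128 -11/64 -5/32 -1/8 0 } gives -187/1024
val(rbbbrbrrrbrr) = { -1 -1/2 -1/4 -3/16 -47/256 | -187/1024 -93/512 -23/128 -11/64 -5/32 -1/8 0 } gives -375/2048
val(rbbbrbrrrbrrr) = { -1 -1/2 -1/4 -3/16 -47/256 | -375/2048 -187/1024 -93/512 -23/128 -11/64 -5/32 -1/8 0 } gives -751/4096
val(rbbbrbrrrbrrrr) = { -1 -1/2 -1/4 -3/16 -47/256 | -751/4096 -375/2048 -187/1024 -93/512 -23/128 -11/64 -5/32 -1/8 0 } gives -1503/8192
val(rbbbrbrrrbrrrrr) = { -1 -1/2 -1/4 -3/16 -47/256 | -1503/8192 -751/4096 -375/2048 -187/1024 -93/512 -23/128 -11/64 -5/32 -1/8 0 } gives -3007/16384

-3007/16384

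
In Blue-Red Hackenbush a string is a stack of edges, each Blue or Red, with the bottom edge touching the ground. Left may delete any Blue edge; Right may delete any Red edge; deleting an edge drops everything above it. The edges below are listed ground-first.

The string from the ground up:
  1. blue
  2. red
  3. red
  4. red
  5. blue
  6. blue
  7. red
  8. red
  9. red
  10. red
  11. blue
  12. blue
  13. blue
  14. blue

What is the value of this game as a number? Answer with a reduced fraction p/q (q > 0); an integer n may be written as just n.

G_1 [b]  L=[0]  R=[]  => 1
G_2 [br]  L=[0]  R=[1]  => 1/2
G_3 [brr]  L=[0]  R=[1/2 1]  => 1/4
G_4 [brrr]  L=[0]  R=[1/4 1/2 1]  => 1/8
G_5 [brrrb]  L=[0 1/8]  R=[1/4 1/2 1]  => 3/16
G_6 [brrrbb]  L=[0 1/8 3/16]  R=[1/4 1/2 1]  => 7/32
G_7 [brrrbbr]  L=[0 1/8 3/16]  R=[7/32 1/4 1/2 1]  => 13/64
G_8 [brrrbbrr]  L=[0 1/8 3/16]  R=[13/64 7/32 1/4 1/2 1]  => 25/128
G_9 [brrrbbrrr]  L=[0 1/8 3/16]  R=[25/128 13/64 7/32 1/4 1/2 1]  => 49/256
G_10 [brrrbbrrrr]  L=[0 1/8 3/16]  R=[49/256 25/128 13/64 7/32 1/4 1/2 1]  => 97/512
G_11 [brrrbbrrrrb]  L=[0 1/8 3/16 97/512]  R=[49/256 25/128 13/64 7/32 1/4 1/2 1]  => 195/1024
G_12 [brrrbbrrrrbb]  L=[0 1/8 3/16 97/512 195/1024]  R=[49/256 25/128 13/64 7/32 1/4 1/2 1]  => 391/2048
G_13 [brrrbbrrrrbbb]  L=[0 1/8 3/16 97/512 195/1024 391/2048]  R=[49/256 25/128 13/64 7/32 1/4 1/2 1]  => 783/4096
G_14 [brrrbbrrrrbbbb]  L=[0 1/8 3/16 97/512 195/1024 391/2048 783/4096]  R=[49/256 25/128 13/64 7/32 1/4 1/2 1]  => 1567/8192

1567/8192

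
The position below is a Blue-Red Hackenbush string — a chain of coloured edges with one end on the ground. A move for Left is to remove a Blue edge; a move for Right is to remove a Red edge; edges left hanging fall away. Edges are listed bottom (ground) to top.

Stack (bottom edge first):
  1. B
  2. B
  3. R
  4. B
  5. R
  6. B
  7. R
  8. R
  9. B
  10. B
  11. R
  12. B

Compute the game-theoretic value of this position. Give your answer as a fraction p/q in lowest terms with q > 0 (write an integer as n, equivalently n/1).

Prefix values for B B R B R B R R B B R B via {L|R} + simplicity:
v_1 [B]  L=[0]  R=[—]  so 1
v_2 [BB]  L=[0, 1]  R=[—]  so 2
v_3 [BBR]  L=[0, 1]  R=[2]  so 3/2
v_4 [BBRB]  L=[0, 1, 3/2]  R=[2]  so 7/4
v_5 [BBRBR]  L=[0, 1, 3/2]  R=[7/4, 2]  so 13/8
v_6 [BBRBRB]  L=[0, 1, 3/2, 13/8]  R=[7/4, 2]  so 27/16
v_7 [BBRBRBR]  L=[0, 1, 3/2, 13/8]  R=[27/16, 7/4, 2]  so 53/32
v_8 [BBRBRBRR]  L=[0, 1, 3/2, 13/8]  R=[53/32, 27/16, 7/4, 2]  so 105/64
v_9 [BBRBRBRRB]  L=[0, 1, 3/2, 13/8, 105/64]  R=[53/32, 27/16, 7/4, 2]  so 211/128
v_10 [BBRBRBRRBB]  L=[0, 1, 3/2, 13/8, 105/64, 211/128]  R=[53/32, 27/16, 7/4, 2]  so 423/256
v_11 [BBRBRBRRBBR]  L=[0, 1, 3/2, 13/8, 105/64, 211/128]  R=[423/256, 53/32, 27/16, 7/4, 2]  so 845/512
v_12 [BBRBRBRRBBRB]  L=[0, 1, 3/2, 13/8, 105/64, 211/128, 845/512]  R=[423/256, 53/32, 27/16, 7/4, 2]  so 1691/1024

1691/1024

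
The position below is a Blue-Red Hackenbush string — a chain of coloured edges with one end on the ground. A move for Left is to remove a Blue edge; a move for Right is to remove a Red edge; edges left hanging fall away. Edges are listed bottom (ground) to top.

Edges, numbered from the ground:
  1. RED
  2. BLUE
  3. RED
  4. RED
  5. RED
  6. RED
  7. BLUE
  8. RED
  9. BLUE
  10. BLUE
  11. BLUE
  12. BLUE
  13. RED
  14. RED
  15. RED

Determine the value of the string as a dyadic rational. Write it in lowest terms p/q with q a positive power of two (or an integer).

R: Left { none }, Right { 0 } = simplest -1
RB: Left { -1 }, Right { 0 } = simplest -1/2
RBR: Left { -1 }, Right { -1/2,0 } = simplest -3/4
RBRR: Left { -1 }, Right { -3/4,-1/2,0 } = simplest -7/8
RBRRR: Left { -1 }, Right { -7/8,-3/4,-1/2,0 } = simplest -15/16
RBRRRR: Left { -1 }, Right { -15/16,-7/8,-3/4,-1/2,0 } = simplest -31/32
RBRRRRB: Left { -1,-31/32 }, Right { -15/16,-7/8,-3/4,-1/2,0 } = simplest -61/64
RBRRRRBR: Left { -1,-31/32 }, Right { -61/64,-15/16,-7/8,-3/4,-1/2,0 } = simplest -123/128
RBRRRRBRB: Left { -1,-31/32,-123/128 }, Right { -61/64,-15/16,-7/8,-3/4,-1/2,0 } = simplest -245/256
RBRRRRBRBB: Left { -1,-31/32,-123/128,-245/256 }, Right { -61/64,-15/16,-7/8,-3/4,-1/2,0 } = simplest -489/512
RBRRRRBRBBB: Left { -1,-31/32,-123/128,-245/256,-489/512 }, Right { -61/64,-15/16,-7/8,-3/4,-1/2,0 } = simplest -977/1024
RBRRRRBRBBBB: Left { -1,-31/32,-123/128,-245/256,-489/512,-977/1024 }, Right { -61/64,-15/16,-7/8,-3/4,-1/2,0 } = simplest -1953/2048
RBRRRRBRBBBBR: Left { -1,-31/32,-123/128,-245/256,-489/512,-977/1024 }, Right { -1953/2048,-61/64,-15/16,-7/8,-3/4,-1/2,0 } = simplest -3907/4096
RBRRRRBRBBBBRR: Left { -1,-31/32,-123/128,-245/256,-489/512,-977/1024 }, Right { -3907/4096,-1953/2048,-61/64,-15/16,-7/8,-3/4,-1/2,0 } = simplest -7815/8192
RBRRRRBRBBBBRRR: Left { -1,-31/32,-123/128,-245/256,-489/512,-977/1024 }, Right { -7815/8192,-3907/4096,-1953/2048,-61/64,-15/16,-7/8,-3/4,-1/2,0 } = simplest -15631/16384

-15631/16384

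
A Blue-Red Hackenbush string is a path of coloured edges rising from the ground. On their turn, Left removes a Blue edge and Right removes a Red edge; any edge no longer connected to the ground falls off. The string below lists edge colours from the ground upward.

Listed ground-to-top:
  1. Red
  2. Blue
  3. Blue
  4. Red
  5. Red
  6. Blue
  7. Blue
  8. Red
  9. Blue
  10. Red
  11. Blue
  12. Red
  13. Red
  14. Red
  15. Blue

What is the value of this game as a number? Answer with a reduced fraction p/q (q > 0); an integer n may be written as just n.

1 of 15 · R · max L −∞ · min R 0 → -1
2 of 15 · RB · max L -1 · min R 0 → -1/2
3 of 15 · RBB · max L -1/2 · min R 0 → -1/4
4 of 15 · RBBR · max L -1/2 · min R -1/4 → -3/8
5 of 15 · RBBRR · max L -1/2 · min R -3/8 → -7/16
6 of 15 · RBBRRB · max L -7/16 · min R -3/8 → -13/32
7 of 15 · RBBRRBB · max L -13/32 · min R -3/8 → -25/64
8 of 15 · RBBRRBBR · max L -13/32 · min R -25/64 → -51/128
9 of 15 · RBBRRBBRB · max L -51/128 · min R -25/64 → -101/256
10 of 15 · RBBRRBBRBR · max L -51/128 · min R -101/256 → -203/512
11 of 15 · RBBRRBBRBRB · max L -203/512 · min R -101/256 → -405/1024
12 of 15 · RBBRRBBRBRBR · max L -203/512 · min R -405/1024 → -811/2048
13 of 15 · RBBRRBBRBRBRR · max L -203/512 · min R -811/2048 → -1623/4096
14 of 15 · RBBRRBBRBRBRRR · max L -203/512 · min R -1623/4096 → -3247/8192
15 of 15 · RBBRRBBRBRBRRRB · max L -3247/8192 · min R -1623/4096 → -6493/16384

-6493/16384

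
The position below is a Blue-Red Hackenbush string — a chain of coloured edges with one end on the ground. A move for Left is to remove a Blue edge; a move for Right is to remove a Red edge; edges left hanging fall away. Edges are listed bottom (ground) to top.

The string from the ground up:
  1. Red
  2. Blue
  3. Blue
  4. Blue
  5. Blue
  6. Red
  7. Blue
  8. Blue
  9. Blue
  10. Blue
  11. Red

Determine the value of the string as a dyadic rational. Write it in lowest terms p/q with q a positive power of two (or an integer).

-67/1024

Recurse on prefixes of the 11-edge string Red Blue Blue Blue Blue Red Blue Blue Blue Blue Red:
v(R) = {  | 0 } ⇒ -1
v(RB) = { -1 | 0 } ⇒ -1/2
v(RBB) = { -1, -1/2 | 0 } ⇒ -1/4
v(RBBB) = { -1, -1/2, -1/4 | 0 } ⇒ -1/8
v(RBBBB) = { -1, -1/2, -1/4, -1/8 | 0 } ⇒ -1/16
v(RBBBBR) = { -1, -1/2, -1/4, -1/8 | -1/16, 0 } ⇒ -3/32
v(RBBBBRB) = { -1, -1/2, -1/4, -1/8, -3/32 | -1/16, 0 } ⇒ -5/64
v(RBBBBRBB) = { -1, -1/2, -1/4, -1/8, -3/32, -5/64 | -1/16, 0 } ⇒ -9/128
v(RBBBBRBBB) = { -1, -1/2, -1/4, -1/8, -3/32, -5/64, -9/128 | -1/16, 0 } ⇒ -17/256
v(RBBBBRBBBB) = { -1, -1/2, -1/4, -1/8, -3/32, -5/64, -9/128, -17/256 | -1/16, 0 } ⇒ -33/512
v(RBBBBRBBBBR) = { -1, -1/2, -1/4, -1/8, -3/32, -5/64, -9/128, -17/256 | -33/512, -1/16, 0 } ⇒ -67/1024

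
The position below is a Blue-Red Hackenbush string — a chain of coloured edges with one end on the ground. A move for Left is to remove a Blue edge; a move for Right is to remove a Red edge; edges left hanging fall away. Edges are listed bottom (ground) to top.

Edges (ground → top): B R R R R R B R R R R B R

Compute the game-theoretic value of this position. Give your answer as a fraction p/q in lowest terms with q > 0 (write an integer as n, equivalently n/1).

Build g(s[:k]) for k = 1..13, string s = B R R R R R B R R R R B R.
1 of 13 · B · max L 0 · min R +∞ gives 1
2 of 13 · BR · max L 0 · min R 1 gives 1/2
3 of 13 · BRR · max L 0 · min R 1/2 gives 1/4
4 of 13 · BRRR · max L 0 · min R 1/4 gives 1/8
5 of 13 · BRRRR · max L 0 · min R 1/8 gives 1/16
6 of 13 · BRRRRR · max L 0 · min R 1/16 gives 1/32
7 of 13 · BRRRRRB · max L 1/32 · min R 1/16 gives 3/64
8 of 13 · BRRRRRBR · max L 1/32 · min R 3/64 gives 5/128
9 of 13 · BRRRRRBRR · max L 1/32 · min R 5/128 gives 9/256
10 of 13 · BRRRRRBRRR · max L 1/32 · min R 9/256 gives 17/512
11 of 13 · BRRRRRBRRRR · max L 1/32 · min R 17/512 gives 33/1024
12 of 13 · BRRRRRBRRRRB · max L 33/1024 · min R 17/512 gives 67/2048
13 of 13 · BRRRRRBRRRRBR · max L 33/1024 · min R 67/2048 gives 133/4096

133/4096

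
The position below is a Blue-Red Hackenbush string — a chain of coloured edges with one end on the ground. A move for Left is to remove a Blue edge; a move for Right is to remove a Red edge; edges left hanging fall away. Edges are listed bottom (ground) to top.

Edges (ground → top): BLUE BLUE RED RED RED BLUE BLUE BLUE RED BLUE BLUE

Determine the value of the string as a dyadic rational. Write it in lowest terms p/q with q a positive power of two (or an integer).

value_1 [B]  L=[0]  R=[·]  => 1
value_2 [BB]  L=[0,1]  R=[·]  => 2
value_3 [BBR]  L=[0,1]  R=[2]  => 3/2
value_4 [BBRR]  L=[0,1]  R=[3/2,2]  => 5/4
value_5 [BBRRR]  L=[0,1]  R=[5/4,3/2,2]  => 9/8
value_6 [BBRRRB]  L=[0,1,9/8]  R=[5/4,3/2,2]  => 19/16
value_7 [BBRRRBB]  L=[0,1,9/8,19/16]  R=[5/4,3/2,2]  => 39/32
value_8 [BBRRRBBB]  L=[0,1,9/8,19/16,39/32]  R=[5/4,3/2,2]  => 79/64
value_9 [BBRRRBBBR]  L=[0,1,9/8,19/16,39/32]  R=[79/64,5/4,3/2,2]  => 157/128
value_10 [BBRRRBBBRB]  L=[0,1,9/8,19/16,39/32,157/128]  R=[79/64,5/4,3/2,2]  => 315/256
value_11 [BBRRRBBBRBB]  L=[0,1,9/8,19/16,39/32,157/128,315/256]  R=[79/64,5/4,3/2,2]  => 631/512

631/512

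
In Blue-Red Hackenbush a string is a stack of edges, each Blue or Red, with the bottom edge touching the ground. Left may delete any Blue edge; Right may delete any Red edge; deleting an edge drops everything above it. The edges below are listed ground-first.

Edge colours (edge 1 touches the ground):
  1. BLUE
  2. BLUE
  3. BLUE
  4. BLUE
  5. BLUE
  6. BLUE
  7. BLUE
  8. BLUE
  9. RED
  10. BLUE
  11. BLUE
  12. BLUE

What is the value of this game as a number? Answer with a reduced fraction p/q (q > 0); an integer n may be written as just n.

127/16

Recurse on prefixes of the 12-edge string BLUE BLUE BLUE BLUE BLUE BLUE BLUE BLUE RED BLUE BLUE BLUE:
val_1 [B]  L=[0]  R=[—]  gives 1
val_2 [BB]  L=[0; 1]  R=[—]  gives 2
val_3 [BBB]  L=[0; 1; 2]  R=[—]  gives 3
val_4 [BBBB]  L=[0; 1; 2; 3]  R=[—]  gives 4
val_5 [BBBBB]  L=[0; 1; 2; 3; 4]  R=[—]  gives 5
val_6 [BBBBBB]  L=[0; 1; 2; 3; 4; 5]  R=[—]  gives 6
val_7 [BBBBBBB]  L=[0; 1; 2; 3; 4; 5; 6]  R=[—]  gives 7
val_8 [BBBBBBBB]  L=[0; 1; 2; 3; 4; 5; 6; 7]  R=[—]  gives 8
val_9 [BBBBBBBBR]  L=[0; 1; 2; 3; 4; 5; 6; 7]  R=[8]  gives 15/2
val_10 [BBBBBBBBRB]  L=[0; 1; 2; 3; 4; 5; 6; 7; 15/2]  R=[8]  gives 31/4
val_11 [BBBBBBBBRBB]  L=[0; 1; 2; 3; 4; 5; 6; 7; 15/2; 31/4]  R=[8]  gives 63/8
val_12 [BBBBBBBBRBBB]  L=[0; 1; 2; 3; 4; 5; 6; 7; 15/2; 31/4; 63/8]  R=[8]  gives 127/16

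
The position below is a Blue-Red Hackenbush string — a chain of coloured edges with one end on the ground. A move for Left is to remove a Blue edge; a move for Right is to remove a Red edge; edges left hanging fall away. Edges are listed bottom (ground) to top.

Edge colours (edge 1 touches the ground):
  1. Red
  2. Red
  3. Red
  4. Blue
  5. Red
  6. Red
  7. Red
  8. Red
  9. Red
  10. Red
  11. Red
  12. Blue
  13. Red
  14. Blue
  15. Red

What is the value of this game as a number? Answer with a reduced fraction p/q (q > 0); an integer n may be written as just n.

-12267/4096

Recurse on prefixes of the 15-edge string Red Red Red Blue Red Red Red Red Red Red Red Blue Red Blue Red:
value(R) = { none | 0 } so -1
value(RR) = { none | -1 0 } so -2
value(RRR) = { none | -2 -1 0 } so -3
value(RRRB) = { -3 | -2 -1 0 } so -5/2
value(RRRBR) = { -3 | -5/2 -2 -1 0 } so -11/4
value(RRRBRR) = { -3 | -11/4 -5/2 -2 -1 0 } so -23/8
value(RRRBRRR) = { -3 | -23/8 -11/4 -5/2 -2 -1 0 } so -47/16
value(RRRBRRRR) = { -3 | -47/16 -23/8 -11/4 -5/2 -2 -1 0 } so -95/32
value(RRRBRRRRR) = { -3 | -95/32 -47/16 -23/8 -11/4 -5/2 -2 -1 0 } so -191/64
value(RRRBRRRRRR) = { -3 | -191/64 -95/32 -47/16 -23/8 -11/4 -5/2 -2 -1 0 } so -383/128
value(RRRBRRRRRRR) = { -3 | -383/128 -191/64 -95/32 -47/16 -23/8 -11/4 -5/2 -2 -1 0 } so -767/256
value(RRRBRRRRRRRB) = { -3 -767/256 | -383/128 -191/64 -95/32 -47/16 -23/8 -11/4 -5/2 -2 -1 0 } so -1533/512
value(RRRBRRRRRRRBR) = { -3 -767/256 | -1533/512 -383/128 -191/64 -95/32 -47/16 -23/8 -11/4 -5/2 -2 -1 0 } so -3067/1024
value(RRRBRRRRRRRBRB) = { -3 -767/256 -3067/1024 | -1533/512 -383/128 -191/64 -95/32 -47/16 -23/8 -11/4 -5/2 -2 -1 0 } so -6133/2048
value(RRRBRRRRRRRBRBR) = { -3 -767/256 -3067/1024 | -6133/2048 -1533/512 -383/128 -191/64 -95/32 -47/16 -23/8 -11/4 -5/2 -2 -1 0 } so -12267/4096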